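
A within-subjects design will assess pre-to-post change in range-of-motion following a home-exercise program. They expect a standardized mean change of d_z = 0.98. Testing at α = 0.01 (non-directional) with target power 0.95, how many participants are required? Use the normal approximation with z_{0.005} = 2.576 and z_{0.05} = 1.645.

n = 19 pairs

For a paired (one-sample on differences) test: n = ((z_{α/2} + z_β) / d)².
z_{α/2} + z_β = 2.576 + 1.645 = 4.221.
n = (4.221 / 0.98)² = 4.307² = 18.55.
Round up.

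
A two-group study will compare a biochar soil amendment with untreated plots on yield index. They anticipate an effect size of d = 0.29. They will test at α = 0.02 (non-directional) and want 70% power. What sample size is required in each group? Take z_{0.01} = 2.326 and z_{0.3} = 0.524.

For two independent groups with equal n: n = 2·((z_{α/2} + z_β) / d)².
z_{α/2} + z_β = 2.326 + 0.524 = 2.850.
n = 2 × (2.850 / 0.29)² = 2 × 9.828² = 2 × 96.58 = 193.2.
Round up to the next whole participant.

n = 194 per group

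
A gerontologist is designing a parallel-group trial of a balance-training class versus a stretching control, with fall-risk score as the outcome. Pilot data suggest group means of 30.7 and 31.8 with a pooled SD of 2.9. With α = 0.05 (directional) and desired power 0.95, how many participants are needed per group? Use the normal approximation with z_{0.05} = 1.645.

Cohen's d = |M₁ − M₂| / SD_pooled = |30.7 − 31.8| / 2.9 = 1.1 / 2.9 = 0.379.
For two independent groups with equal n: n = 2·((z_{α} + z_β) / d)².
z_{α} + z_β = 1.645 + 1.645 = 3.290.
n = 2 × (3.290 / 0.379)² = 2 × 8.681² = 2 × 75.36 = 150.7.
Round up to the next whole participant.

n = 151 per group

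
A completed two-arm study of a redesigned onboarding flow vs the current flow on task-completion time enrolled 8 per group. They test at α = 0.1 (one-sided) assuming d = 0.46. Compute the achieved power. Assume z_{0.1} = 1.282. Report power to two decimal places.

For two equal groups, power = Φ(d·√(n/2) − z_{α}).
d·√(n/2) = 0.46 × √(8/2) = 0.46 × 2.000 = 0.920.
z_β = 0.920 − 1.282 = -0.362.
Power = Φ(-0.362) = 0.359.

power ≈ 0.36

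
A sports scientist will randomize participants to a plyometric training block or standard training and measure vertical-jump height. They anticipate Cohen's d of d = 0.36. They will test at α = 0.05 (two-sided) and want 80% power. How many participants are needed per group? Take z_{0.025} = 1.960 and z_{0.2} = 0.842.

For two independent groups with equal n: n = 2·((z_{α/2} + z_β) / d)².
z_{α/2} + z_β = 1.960 + 0.842 = 2.802.
n = 2 × (2.802 / 0.36)² = 2 × 7.783² = 2 × 60.58 = 121.2.
Round up to the next whole participant.

n = 122 per group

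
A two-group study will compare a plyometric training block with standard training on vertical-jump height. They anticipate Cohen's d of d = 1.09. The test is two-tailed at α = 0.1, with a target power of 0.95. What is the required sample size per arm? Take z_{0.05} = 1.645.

n = 19 per group

For two independent groups with equal n: n = 2·((z_{α/2} + z_β) / d)².
z_{α/2} + z_β = 1.645 + 1.645 = 3.290.
n = 2 × (3.290 / 1.09)² = 2 × 3.018² = 2 × 9.11 = 18.2.
Round up to the next whole participant.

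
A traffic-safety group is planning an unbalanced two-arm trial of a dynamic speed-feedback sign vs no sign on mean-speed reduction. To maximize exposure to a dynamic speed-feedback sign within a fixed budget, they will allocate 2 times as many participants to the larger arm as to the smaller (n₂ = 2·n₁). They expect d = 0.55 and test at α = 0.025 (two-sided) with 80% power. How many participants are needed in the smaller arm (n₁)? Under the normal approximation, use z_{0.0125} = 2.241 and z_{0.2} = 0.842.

n₁ = 48

With allocation ratio k = n₂/n₁ = 2, Var(x̄₁−x̄₂) = σ²(1/n₁ + 1/(k·n₁)) = σ²·(k+1)/(k·n₁).
So n₁ = (1 + 1/k)·((z_{α/2} + z_β)/d)² = 1.500 × (3.083/0.55)².
n₁ = 1.500 × 31.42 = 47.1.
Round up: n₁ = 48, giving n₂ = 2 × 48 = 96.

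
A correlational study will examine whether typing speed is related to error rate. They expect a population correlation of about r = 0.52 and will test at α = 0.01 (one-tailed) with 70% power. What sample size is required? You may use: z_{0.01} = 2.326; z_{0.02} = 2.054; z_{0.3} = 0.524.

Fisher's z: C = ½·ln((1+r)/(1−r)) = ½·ln(3.1667) = 0.5763.
n = ((z_{α} + z_β)/C)² + 3.
(2.326 + 0.524) / 0.5763 = 2.850 / 0.5763 = 4.945.
n = 4.945² + 3 = 24.46 + 3 = 27.5.
Round up.

n = 28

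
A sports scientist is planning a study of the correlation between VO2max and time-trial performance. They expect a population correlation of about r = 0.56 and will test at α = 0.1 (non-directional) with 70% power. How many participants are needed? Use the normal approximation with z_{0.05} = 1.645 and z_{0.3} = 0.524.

Fisher's z: C = ½·ln((1+r)/(1−r)) = ½·ln(3.5455) = 0.6328.
n = ((z_{α/2} + z_β)/C)² + 3.
(1.645 + 0.524) / 0.6328 = 2.169 / 0.6328 = 3.428.
n = 3.428² + 3 = 11.75 + 3 = 14.7.
Round up.

n = 15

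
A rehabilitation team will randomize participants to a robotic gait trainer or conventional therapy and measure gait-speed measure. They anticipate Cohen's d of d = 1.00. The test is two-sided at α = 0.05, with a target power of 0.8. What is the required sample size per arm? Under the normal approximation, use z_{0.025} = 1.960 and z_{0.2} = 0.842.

n = 16 per group

For two independent groups with equal n: n = 2·((z_{α/2} + z_β) / d)².
z_{α/2} + z_β = 1.960 + 0.842 = 2.802.
n = 2 × (2.802 / 1.00)² = 2 × 2.802² = 2 × 7.85 = 15.7.
Round up to the next whole participant.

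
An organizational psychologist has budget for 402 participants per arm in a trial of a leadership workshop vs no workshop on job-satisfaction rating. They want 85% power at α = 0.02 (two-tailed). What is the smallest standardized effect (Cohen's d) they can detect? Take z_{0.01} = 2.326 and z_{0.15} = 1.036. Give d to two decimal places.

For two independent groups of n = 402 each: d_min = (z_{α/2} + z_β)·√(2/n).
z-sum = 2.326 + 1.036 = 3.362.
d_min = 3.362 × √(2/402) = 3.362 × 0.0705 = 0.237.

d_min ≈ 0.24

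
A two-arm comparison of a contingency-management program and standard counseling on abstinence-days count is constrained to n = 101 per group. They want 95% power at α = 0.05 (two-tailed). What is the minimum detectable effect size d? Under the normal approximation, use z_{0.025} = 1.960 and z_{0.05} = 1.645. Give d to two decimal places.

d_min ≈ 0.51

For two independent groups of n = 101 each: d_min = (z_{α/2} + z_β)·√(2/n).
z-sum = 1.960 + 1.645 = 3.605.
d_min = 3.605 × √(2/101) = 3.605 × 0.1407 = 0.507.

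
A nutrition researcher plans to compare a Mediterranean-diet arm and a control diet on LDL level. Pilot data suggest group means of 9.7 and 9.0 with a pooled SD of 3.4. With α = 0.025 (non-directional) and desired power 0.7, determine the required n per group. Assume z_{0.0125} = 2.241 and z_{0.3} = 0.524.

Cohen's d = |M₁ − M₂| / SD_pooled = |9.7 − 9.0| / 3.4 = 0.7 / 3.4 = 0.206.
For two independent groups with equal n: n = 2·((z_{α/2} + z_β) / d)².
z_{α/2} + z_β = 2.241 + 0.524 = 2.765.
n = 2 × (2.765 / 0.206)² = 2 × 13.422² = 2 × 180.16 = 360.3.
Round up to the next whole participant.

n = 361 per group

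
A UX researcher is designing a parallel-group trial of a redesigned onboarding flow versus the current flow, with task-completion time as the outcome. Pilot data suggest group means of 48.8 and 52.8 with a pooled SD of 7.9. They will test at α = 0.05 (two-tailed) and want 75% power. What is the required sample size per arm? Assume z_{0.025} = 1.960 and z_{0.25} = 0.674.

Cohen's d = |M₁ − M₂| / SD_pooled = |48.8 − 52.8| / 7.9 = 4.0 / 7.9 = 0.506.
For two independent groups with equal n: n = 2·((z_{α/2} + z_β) / d)².
z_{α/2} + z_β = 1.960 + 0.674 = 2.634.
n = 2 × (2.634 / 0.506)² = 2 × 5.206² = 2 × 27.10 = 54.2.
Round up to the next whole participant.

n = 55 per group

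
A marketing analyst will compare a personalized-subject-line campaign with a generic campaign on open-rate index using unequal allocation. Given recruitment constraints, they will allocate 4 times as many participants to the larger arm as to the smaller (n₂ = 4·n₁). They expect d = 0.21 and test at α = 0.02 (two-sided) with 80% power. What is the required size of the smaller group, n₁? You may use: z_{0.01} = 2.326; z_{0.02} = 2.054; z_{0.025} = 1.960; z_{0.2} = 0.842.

n₁ = 285

With allocation ratio k = n₂/n₁ = 4, Var(x̄₁−x̄₂) = σ²(1/n₁ + 1/(k·n₁)) = σ²·(k+1)/(k·n₁).
So n₁ = (1 + 1/k)·((z_{α/2} + z_β)/d)² = 1.250 × (3.168/0.21)².
n₁ = 1.250 × 227.58 = 284.5.
Round up: n₁ = 285, giving n₂ = 4 × 285 = 1140.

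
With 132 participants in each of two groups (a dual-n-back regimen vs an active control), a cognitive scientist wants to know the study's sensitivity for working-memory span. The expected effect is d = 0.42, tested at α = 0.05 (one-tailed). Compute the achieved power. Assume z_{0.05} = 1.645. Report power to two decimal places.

For two equal groups, power = Φ(d·√(n/2) − z_{α}).
d·√(n/2) = 0.42 × √(132/2) = 0.42 × 8.124 = 3.412.
z_β = 3.412 − 1.645 = 1.767.
Power = Φ(1.767) = 0.961.

power ≈ 0.96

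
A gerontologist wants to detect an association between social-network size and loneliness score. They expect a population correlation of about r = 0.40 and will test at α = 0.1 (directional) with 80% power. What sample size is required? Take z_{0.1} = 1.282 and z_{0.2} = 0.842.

n = 29

Fisher's z: C = ½·ln((1+r)/(1−r)) = ½·ln(2.3333) = 0.4236.
n = ((z_{α} + z_β)/C)² + 3.
(1.282 + 0.842) / 0.4236 = 2.124 / 0.4236 = 5.014.
n = 5.014² + 3 = 25.14 + 3 = 28.1.
Round up.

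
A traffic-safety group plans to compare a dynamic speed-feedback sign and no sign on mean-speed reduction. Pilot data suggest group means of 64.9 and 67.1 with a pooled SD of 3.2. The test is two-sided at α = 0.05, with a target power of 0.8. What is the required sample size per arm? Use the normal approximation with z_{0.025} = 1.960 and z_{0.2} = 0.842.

n = 34 per group

Cohen's d = |M₁ − M₂| / SD_pooled = |64.9 − 67.1| / 3.2 = 2.2 / 3.2 = 0.687.
For two independent groups with equal n: n = 2·((z_{α/2} + z_β) / d)².
z_{α/2} + z_β = 1.960 + 0.842 = 2.802.
n = 2 × (2.802 / 0.687)² = 2 × 4.079² = 2 × 16.63 = 33.3.
Round up to the next whole participant.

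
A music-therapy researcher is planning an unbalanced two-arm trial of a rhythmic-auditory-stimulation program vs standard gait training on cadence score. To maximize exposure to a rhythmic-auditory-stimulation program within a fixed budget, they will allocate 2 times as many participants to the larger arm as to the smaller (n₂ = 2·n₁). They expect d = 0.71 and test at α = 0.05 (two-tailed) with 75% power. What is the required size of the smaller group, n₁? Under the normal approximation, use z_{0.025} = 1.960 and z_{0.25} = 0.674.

n₁ = 21

With allocation ratio k = n₂/n₁ = 2, Var(x̄₁−x̄₂) = σ²(1/n₁ + 1/(k·n₁)) = σ²·(k+1)/(k·n₁).
So n₁ = (1 + 1/k)·((z_{α/2} + z_β)/d)² = 1.500 × (2.634/0.71)².
n₁ = 1.500 × 13.76 = 20.6.
Round up: n₁ = 21, giving n₂ = 2 × 21 = 42.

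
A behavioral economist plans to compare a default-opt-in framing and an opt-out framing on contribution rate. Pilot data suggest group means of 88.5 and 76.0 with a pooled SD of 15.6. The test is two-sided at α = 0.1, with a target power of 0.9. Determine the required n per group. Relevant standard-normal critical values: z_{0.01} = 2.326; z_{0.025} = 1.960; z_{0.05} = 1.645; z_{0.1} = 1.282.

Cohen's d = |M₁ − M₂| / SD_pooled = |88.5 − 76.0| / 15.6 = 12.5 / 15.6 = 0.801.
For two independent groups with equal n: n = 2·((z_{α/2} + z_β) / d)².
z_{α/2} + z_β = 1.645 + 1.282 = 2.927.
n = 2 × (2.927 / 0.801)² = 2 × 3.654² = 2 × 13.35 = 26.7.
Round up to the next whole participant.

n = 27 per group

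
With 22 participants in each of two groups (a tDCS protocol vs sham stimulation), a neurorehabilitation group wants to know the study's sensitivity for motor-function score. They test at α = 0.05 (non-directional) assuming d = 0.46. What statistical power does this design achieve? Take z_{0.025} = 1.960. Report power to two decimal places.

power ≈ 0.33

For two equal groups, power = Φ(d·√(n/2) − z_{α/2}).
d·√(n/2) = 0.46 × √(22/2) = 0.46 × 3.317 = 1.526.
z_β = 1.526 − 1.960 = -0.434.
Power = Φ(-0.434) = 0.332.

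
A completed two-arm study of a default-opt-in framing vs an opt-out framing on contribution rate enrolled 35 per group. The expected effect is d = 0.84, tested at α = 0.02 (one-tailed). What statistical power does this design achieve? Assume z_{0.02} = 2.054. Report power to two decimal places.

power ≈ 0.93

For two equal groups, power = Φ(d·√(n/2) − z_{α}).
d·√(n/2) = 0.84 × √(35/2) = 0.84 × 4.183 = 3.514.
z_β = 3.514 − 2.054 = 1.460.
Power = Φ(1.460) = 0.928.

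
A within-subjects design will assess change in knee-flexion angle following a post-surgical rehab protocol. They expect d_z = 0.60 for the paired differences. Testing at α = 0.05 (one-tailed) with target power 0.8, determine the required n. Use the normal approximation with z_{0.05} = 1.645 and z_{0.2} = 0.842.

n = 18 pairs

For a paired (one-sample on differences) test: n = ((z_{α} + z_β) / d)².
z_{α} + z_β = 1.645 + 0.842 = 2.487.
n = (2.487 / 0.60)² = 4.145² = 17.18.
Round up.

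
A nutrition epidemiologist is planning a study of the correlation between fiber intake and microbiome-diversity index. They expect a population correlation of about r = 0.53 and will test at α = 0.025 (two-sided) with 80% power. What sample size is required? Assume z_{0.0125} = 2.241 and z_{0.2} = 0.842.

Fisher's z: C = ½·ln((1+r)/(1−r)) = ½·ln(3.2553) = 0.5901.
n = ((z_{α/2} + z_β)/C)² + 3.
(2.241 + 0.842) / 0.5901 = 3.083 / 0.5901 = 5.225.
n = 5.225² + 3 = 27.30 + 3 = 30.3.
Round up.

n = 31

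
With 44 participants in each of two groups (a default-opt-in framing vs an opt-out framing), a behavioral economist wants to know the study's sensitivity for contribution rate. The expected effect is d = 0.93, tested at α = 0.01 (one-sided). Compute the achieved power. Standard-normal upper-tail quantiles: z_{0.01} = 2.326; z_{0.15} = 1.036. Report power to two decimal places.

power ≈ 0.98

For two equal groups, power = Φ(d·√(n/2) − z_{α}).
d·√(n/2) = 0.93 × √(44/2) = 0.93 × 4.690 = 4.362.
z_β = 4.362 − 2.326 = 2.036.
Power = Φ(2.036) = 0.979.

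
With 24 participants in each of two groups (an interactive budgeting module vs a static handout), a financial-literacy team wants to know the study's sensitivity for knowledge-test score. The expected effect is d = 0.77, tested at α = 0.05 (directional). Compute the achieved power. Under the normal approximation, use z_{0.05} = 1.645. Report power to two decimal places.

power ≈ 0.85

For two equal groups, power = Φ(d·√(n/2) − z_{α}).
d·√(n/2) = 0.77 × √(24/2) = 0.77 × 3.464 = 2.667.
z_β = 2.667 − 1.645 = 1.022.
Power = Φ(1.022) = 0.847.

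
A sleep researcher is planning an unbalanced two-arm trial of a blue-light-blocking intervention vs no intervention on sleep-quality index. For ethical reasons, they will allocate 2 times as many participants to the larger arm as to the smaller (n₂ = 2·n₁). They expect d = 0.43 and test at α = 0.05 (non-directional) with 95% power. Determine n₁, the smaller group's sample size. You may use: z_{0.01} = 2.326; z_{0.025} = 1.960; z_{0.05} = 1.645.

n₁ = 106

With allocation ratio k = n₂/n₁ = 2, Var(x̄₁−x̄₂) = σ²(1/n₁ + 1/(k·n₁)) = σ²·(k+1)/(k·n₁).
So n₁ = (1 + 1/k)·((z_{α/2} + z_β)/d)² = 1.500 × (3.605/0.43)².
n₁ = 1.500 × 70.29 = 105.4.
Round up: n₁ = 106, giving n₂ = 2 × 106 = 212.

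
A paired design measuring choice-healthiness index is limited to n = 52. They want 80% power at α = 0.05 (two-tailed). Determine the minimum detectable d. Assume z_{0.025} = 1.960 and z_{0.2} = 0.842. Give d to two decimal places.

d_min ≈ 0.39

For a single sample (or paired design) of n = 52: d_min = (z_{α/2} + z_β)/√n.
z-sum = 1.960 + 0.842 = 2.802.
d_min = 2.802 / √52 = 2.802 / 7.211 = 0.389.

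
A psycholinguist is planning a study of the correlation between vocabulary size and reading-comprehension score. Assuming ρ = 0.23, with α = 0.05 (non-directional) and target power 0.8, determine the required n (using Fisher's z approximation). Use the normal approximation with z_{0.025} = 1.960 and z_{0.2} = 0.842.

Fisher's z: C = ½·ln((1+r)/(1−r)) = ½·ln(1.5974) = 0.2342.
n = ((z_{α/2} + z_β)/C)² + 3.
(1.960 + 0.842) / 0.2342 = 2.802 / 0.2342 = 11.964.
n = 11.964² + 3 = 143.14 + 3 = 146.1.
Round up.

n = 147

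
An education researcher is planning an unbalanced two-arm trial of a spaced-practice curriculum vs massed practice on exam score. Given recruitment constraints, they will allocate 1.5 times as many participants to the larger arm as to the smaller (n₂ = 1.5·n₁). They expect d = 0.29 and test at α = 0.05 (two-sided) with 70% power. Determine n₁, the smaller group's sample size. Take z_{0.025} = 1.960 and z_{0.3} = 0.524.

With allocation ratio k = n₂/n₁ = 1.5, Var(x̄₁−x̄₂) = σ²(1/n₁ + 1/(k·n₁)) = σ²·(k+1)/(k·n₁).
So n₁ = (1 + 1/k)·((z_{α/2} + z_β)/d)² = 1.667 × (2.484/0.29)².
n₁ = 1.667 × 73.37 = 122.3.
Round up: n₁ = 123, giving n₂ = ⌈1.5 × 123⌉ = ⌈184.5⌉ = 185.

n₁ = 123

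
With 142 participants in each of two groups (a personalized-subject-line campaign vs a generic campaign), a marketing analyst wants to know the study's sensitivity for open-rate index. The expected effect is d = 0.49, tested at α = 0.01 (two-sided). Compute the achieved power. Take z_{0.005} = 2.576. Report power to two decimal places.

power ≈ 0.94

For two equal groups, power = Φ(d·√(n/2) − z_{α/2}).
d·√(n/2) = 0.49 × √(142/2) = 0.49 × 8.426 = 4.129.
z_β = 4.129 − 2.576 = 1.553.
Power = Φ(1.553) = 0.940.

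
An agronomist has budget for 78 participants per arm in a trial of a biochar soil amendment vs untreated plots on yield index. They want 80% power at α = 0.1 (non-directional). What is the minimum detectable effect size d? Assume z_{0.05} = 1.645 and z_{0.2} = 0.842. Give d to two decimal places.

d_min ≈ 0.40

For two independent groups of n = 78 each: d_min = (z_{α/2} + z_β)·√(2/n).
z-sum = 1.645 + 0.842 = 2.487.
d_min = 2.487 × √(2/78) = 2.487 × 0.1601 = 0.398.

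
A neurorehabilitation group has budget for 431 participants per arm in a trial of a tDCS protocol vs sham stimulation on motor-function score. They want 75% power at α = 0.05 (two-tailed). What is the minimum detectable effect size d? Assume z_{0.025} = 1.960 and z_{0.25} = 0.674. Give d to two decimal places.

d_min ≈ 0.18

For two independent groups of n = 431 each: d_min = (z_{α/2} + z_β)·√(2/n).
z-sum = 1.960 + 0.674 = 2.634.
d_min = 2.634 × √(2/431) = 2.634 × 0.0681 = 0.179.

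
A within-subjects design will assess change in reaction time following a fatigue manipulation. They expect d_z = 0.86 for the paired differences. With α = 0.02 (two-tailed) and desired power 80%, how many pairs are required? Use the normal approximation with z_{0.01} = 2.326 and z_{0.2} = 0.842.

For a paired (one-sample on differences) test: n = ((z_{α/2} + z_β) / d)².
z_{α/2} + z_β = 2.326 + 0.842 = 3.168.
n = (3.168 / 0.86)² = 3.684² = 13.57.
Round up.

n = 14 pairs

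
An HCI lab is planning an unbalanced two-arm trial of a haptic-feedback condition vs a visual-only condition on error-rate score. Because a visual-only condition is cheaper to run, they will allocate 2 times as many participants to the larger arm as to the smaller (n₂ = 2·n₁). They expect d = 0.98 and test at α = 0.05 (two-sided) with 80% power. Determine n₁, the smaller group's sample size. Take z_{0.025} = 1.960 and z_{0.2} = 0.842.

With allocation ratio k = n₂/n₁ = 2, Var(x̄₁−x̄₂) = σ²(1/n₁ + 1/(k·n₁)) = σ²·(k+1)/(k·n₁).
So n₁ = (1 + 1/k)·((z_{α/2} + z_β)/d)² = 1.500 × (2.802/0.98)².
n₁ = 1.500 × 8.17 = 12.3.
Round up: n₁ = 13, giving n₂ = 2 × 13 = 26.

n₁ = 13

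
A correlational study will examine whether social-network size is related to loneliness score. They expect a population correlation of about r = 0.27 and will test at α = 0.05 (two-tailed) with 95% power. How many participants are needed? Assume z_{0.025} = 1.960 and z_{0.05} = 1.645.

n = 173

Fisher's z: C = ½·ln((1+r)/(1−r)) = ½·ln(1.7397) = 0.2769.
n = ((z_{α/2} + z_β)/C)² + 3.
(1.960 + 1.645) / 0.2769 = 3.605 / 0.2769 = 13.019.
n = 13.019² + 3 = 169.50 + 3 = 172.5.
Round up.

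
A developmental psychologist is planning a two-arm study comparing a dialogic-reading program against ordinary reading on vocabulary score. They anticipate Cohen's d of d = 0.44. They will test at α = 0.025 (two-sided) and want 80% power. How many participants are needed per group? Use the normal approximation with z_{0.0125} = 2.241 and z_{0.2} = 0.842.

For two independent groups with equal n: n = 2·((z_{α/2} + z_β) / d)².
z_{α/2} + z_β = 2.241 + 0.842 = 3.083.
n = 2 × (3.083 / 0.44)² = 2 × 7.007² = 2 × 49.10 = 98.2.
Round up to the next whole participant.

n = 99 per group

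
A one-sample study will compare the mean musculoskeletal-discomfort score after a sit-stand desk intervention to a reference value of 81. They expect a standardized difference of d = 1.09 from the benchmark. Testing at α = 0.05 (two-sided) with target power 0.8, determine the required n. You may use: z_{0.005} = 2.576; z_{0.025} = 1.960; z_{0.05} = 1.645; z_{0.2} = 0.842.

For a one-sample test: n = ((z_{α/2} + z_β) / d)².
z_{α/2} + z_β = 1.960 + 0.842 = 2.802.
n = (2.802 / 1.09)² = 2.571² = 6.61.
Round up.

n = 7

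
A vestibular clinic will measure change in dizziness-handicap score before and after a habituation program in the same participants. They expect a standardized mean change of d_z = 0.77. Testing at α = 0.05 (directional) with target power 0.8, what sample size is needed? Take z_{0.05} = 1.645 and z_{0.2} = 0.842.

For a paired (one-sample on differences) test: n = ((z_{α} + z_β) / d)².
z_{α} + z_β = 1.645 + 0.842 = 2.487.
n = (2.487 / 0.77)² = 3.230² = 10.43.
Round up.

n = 11 pairs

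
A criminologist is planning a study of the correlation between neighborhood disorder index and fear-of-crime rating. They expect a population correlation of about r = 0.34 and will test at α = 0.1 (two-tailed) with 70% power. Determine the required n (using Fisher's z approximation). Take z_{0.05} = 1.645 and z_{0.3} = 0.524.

n = 41

Fisher's z: C = ½·ln((1+r)/(1−r)) = ½·ln(2.0303) = 0.3541.
n = ((z_{α/2} + z_β)/C)² + 3.
(1.645 + 0.524) / 0.3541 = 2.169 / 0.3541 = 6.125.
n = 6.125² + 3 = 37.52 + 3 = 40.5.
Round up.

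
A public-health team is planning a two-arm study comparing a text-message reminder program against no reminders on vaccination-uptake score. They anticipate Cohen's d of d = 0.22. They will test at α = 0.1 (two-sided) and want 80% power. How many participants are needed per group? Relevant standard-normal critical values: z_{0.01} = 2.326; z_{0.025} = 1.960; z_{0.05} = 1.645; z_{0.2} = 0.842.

n = 256 per group

For two independent groups with equal n: n = 2·((z_{α/2} + z_β) / d)².
z_{α/2} + z_β = 1.645 + 0.842 = 2.487.
n = 2 × (2.487 / 0.22)² = 2 × 11.305² = 2 × 127.79 = 255.6.
Round up to the next whole participant.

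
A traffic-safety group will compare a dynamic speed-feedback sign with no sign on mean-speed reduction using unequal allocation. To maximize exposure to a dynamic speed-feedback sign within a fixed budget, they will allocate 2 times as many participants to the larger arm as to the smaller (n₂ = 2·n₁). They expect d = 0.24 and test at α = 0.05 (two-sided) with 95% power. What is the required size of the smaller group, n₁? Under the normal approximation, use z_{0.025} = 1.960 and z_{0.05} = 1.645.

n₁ = 339

With allocation ratio k = n₂/n₁ = 2, Var(x̄₁−x̄₂) = σ²(1/n₁ + 1/(k·n₁)) = σ²·(k+1)/(k·n₁).
So n₁ = (1 + 1/k)·((z_{α/2} + z_β)/d)² = 1.500 × (3.605/0.24)².
n₁ = 1.500 × 225.63 = 338.4.
Round up: n₁ = 339, giving n₂ = 2 × 339 = 678.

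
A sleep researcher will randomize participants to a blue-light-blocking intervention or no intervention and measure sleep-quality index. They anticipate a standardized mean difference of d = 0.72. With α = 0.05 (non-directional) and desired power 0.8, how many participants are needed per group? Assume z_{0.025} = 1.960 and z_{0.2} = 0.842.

For two independent groups with equal n: n = 2·((z_{α/2} + z_β) / d)².
z_{α/2} + z_β = 1.960 + 0.842 = 2.802.
n = 2 × (2.802 / 0.72)² = 2 × 3.892² = 2 × 15.15 = 30.3.
Round up to the next whole participant.

n = 31 per group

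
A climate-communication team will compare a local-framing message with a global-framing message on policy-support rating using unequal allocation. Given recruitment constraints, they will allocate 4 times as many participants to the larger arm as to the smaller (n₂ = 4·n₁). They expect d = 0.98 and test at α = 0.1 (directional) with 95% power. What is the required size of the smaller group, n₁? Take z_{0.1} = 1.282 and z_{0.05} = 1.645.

With allocation ratio k = n₂/n₁ = 4, Var(x̄₁−x̄₂) = σ²(1/n₁ + 1/(k·n₁)) = σ²·(k+1)/(k·n₁).
So n₁ = (1 + 1/k)·((z_{α} + z_β)/d)² = 1.250 × (2.927/0.98)².
n₁ = 1.250 × 8.92 = 11.2.
Round up: n₁ = 12, giving n₂ = 4 × 12 = 48.

n₁ = 12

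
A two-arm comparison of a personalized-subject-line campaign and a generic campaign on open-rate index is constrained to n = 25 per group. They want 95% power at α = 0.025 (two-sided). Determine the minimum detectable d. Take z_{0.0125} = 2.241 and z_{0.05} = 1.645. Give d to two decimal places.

For two independent groups of n = 25 each: d_min = (z_{α/2} + z_β)·√(2/n).
z-sum = 2.241 + 1.645 = 3.886.
d_min = 3.886 × √(2/25) = 3.886 × 0.2828 = 1.099.

d_min ≈ 1.10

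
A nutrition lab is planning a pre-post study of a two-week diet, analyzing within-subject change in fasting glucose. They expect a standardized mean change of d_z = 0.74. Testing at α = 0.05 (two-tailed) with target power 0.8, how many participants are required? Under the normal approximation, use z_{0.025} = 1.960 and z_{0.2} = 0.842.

For a paired (one-sample on differences) test: n = ((z_{α/2} + z_β) / d)².
z_{α/2} + z_β = 1.960 + 0.842 = 2.802.
n = (2.802 / 0.74)² = 3.786² = 14.34.
Round up.

n = 15 pairs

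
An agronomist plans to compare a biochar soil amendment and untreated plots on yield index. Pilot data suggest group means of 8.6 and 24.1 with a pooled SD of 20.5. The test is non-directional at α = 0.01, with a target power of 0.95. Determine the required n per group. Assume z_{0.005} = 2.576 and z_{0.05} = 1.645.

n = 63 per group

Cohen's d = |M₁ − M₂| / SD_pooled = |8.6 − 24.1| / 20.5 = 15.5 / 20.5 = 0.756.
For two independent groups with equal n: n = 2·((z_{α/2} + z_β) / d)².
z_{α/2} + z_β = 2.576 + 1.645 = 4.221.
n = 2 × (4.221 / 0.756)² = 2 × 5.583² = 2 × 31.17 = 62.3.
Round up to the next whole participant.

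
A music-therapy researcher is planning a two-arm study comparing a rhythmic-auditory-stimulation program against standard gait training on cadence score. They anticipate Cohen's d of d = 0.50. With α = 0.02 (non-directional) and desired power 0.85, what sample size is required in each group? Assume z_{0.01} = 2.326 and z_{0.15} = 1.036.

For two independent groups with equal n: n = 2·((z_{α/2} + z_β) / d)².
z_{α/2} + z_β = 2.326 + 1.036 = 3.362.
n = 2 × (3.362 / 0.50)² = 2 × 6.724² = 2 × 45.21 = 90.4.
Round up to the next whole participant.

n = 91 per group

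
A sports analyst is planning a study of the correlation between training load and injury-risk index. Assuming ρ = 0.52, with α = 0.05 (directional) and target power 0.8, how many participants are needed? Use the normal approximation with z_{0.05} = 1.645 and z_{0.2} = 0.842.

Fisher's z: C = ½·ln((1+r)/(1−r)) = ½·ln(3.1667) = 0.5763.
n = ((z_{α} + z_β)/C)² + 3.
(1.645 + 0.842) / 0.5763 = 2.487 / 0.5763 = 4.315.
n = 4.315² + 3 = 18.62 + 3 = 21.6.
Round up.

n = 22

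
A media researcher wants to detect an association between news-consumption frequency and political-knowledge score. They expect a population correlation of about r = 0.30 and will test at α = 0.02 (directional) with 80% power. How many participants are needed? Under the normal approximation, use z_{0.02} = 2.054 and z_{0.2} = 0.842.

n = 91

Fisher's z: C = ½·ln((1+r)/(1−r)) = ½·ln(1.8571) = 0.3095.
n = ((z_{α} + z_β)/C)² + 3.
(2.054 + 0.842) / 0.3095 = 2.896 / 0.3095 = 9.357.
n = 9.357² + 3 = 87.55 + 3 = 90.6.
Round up.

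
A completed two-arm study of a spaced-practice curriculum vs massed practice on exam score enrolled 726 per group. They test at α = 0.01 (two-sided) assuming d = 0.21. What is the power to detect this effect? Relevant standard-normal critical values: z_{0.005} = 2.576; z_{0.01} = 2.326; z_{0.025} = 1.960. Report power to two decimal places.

power ≈ 0.92

For two equal groups, power = Φ(d·√(n/2) − z_{α/2}).
d·√(n/2) = 0.21 × √(726/2) = 0.21 × 19.053 = 4.001.
z_β = 4.001 − 2.576 = 1.425.
Power = Φ(1.425) = 0.923.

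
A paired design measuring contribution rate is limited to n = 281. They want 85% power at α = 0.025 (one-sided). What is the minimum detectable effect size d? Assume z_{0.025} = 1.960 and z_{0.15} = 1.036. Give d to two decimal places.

For a single sample (or paired design) of n = 281: d_min = (z_{α} + z_β)/√n.
z-sum = 1.960 + 1.036 = 2.996.
d_min = 2.996 / √281 = 2.996 / 16.763 = 0.179.

d_min ≈ 0.18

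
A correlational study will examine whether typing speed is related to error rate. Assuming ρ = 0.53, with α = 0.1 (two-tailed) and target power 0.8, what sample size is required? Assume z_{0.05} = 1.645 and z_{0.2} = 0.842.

n = 21

Fisher's z: C = ½·ln((1+r)/(1−r)) = ½·ln(3.2553) = 0.5901.
n = ((z_{α/2} + z_β)/C)² + 3.
(1.645 + 0.842) / 0.5901 = 2.487 / 0.5901 = 4.215.
n = 4.215² + 3 = 17.76 + 3 = 20.8.
Round up.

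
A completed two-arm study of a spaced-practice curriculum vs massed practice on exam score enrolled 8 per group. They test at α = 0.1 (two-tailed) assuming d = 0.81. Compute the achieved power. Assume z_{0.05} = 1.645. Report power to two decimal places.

For two equal groups, power = Φ(d·√(n/2) − z_{α/2}).
d·√(n/2) = 0.81 × √(8/2) = 0.81 × 2.000 = 1.620.
z_β = 1.620 − 1.645 = -0.025.
Power = Φ(-0.025) = 0.490.

power ≈ 0.49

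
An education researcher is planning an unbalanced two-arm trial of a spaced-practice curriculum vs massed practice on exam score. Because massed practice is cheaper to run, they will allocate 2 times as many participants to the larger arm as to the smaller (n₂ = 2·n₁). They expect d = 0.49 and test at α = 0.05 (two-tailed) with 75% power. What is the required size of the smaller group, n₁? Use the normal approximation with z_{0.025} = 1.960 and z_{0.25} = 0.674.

n₁ = 44

With allocation ratio k = n₂/n₁ = 2, Var(x̄₁−x̄₂) = σ²(1/n₁ + 1/(k·n₁)) = σ²·(k+1)/(k·n₁).
So n₁ = (1 + 1/k)·((z_{α/2} + z_β)/d)² = 1.500 × (2.634/0.49)².
n₁ = 1.500 × 28.90 = 43.3.
Round up: n₁ = 44, giving n₂ = 2 × 44 = 88.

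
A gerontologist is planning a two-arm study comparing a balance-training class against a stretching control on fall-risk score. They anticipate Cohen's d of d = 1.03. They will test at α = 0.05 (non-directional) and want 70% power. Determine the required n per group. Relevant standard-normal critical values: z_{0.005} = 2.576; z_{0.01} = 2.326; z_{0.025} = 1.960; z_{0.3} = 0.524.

n = 12 per group

For two independent groups with equal n: n = 2·((z_{α/2} + z_β) / d)².
z_{α/2} + z_β = 1.960 + 0.524 = 2.484.
n = 2 × (2.484 / 1.03)² = 2 × 2.412² = 2 × 5.82 = 11.6.
Round up to the next whole participant.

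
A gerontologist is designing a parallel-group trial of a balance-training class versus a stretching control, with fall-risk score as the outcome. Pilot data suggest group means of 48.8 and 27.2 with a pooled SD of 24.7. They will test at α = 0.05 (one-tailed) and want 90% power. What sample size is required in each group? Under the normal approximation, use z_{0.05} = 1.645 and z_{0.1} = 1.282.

n = 23 per group

Cohen's d = |M₁ − M₂| / SD_pooled = |48.8 − 27.2| / 24.7 = 21.6 / 24.7 = 0.874.
For two independent groups with equal n: n = 2·((z_{α} + z_β) / d)².
z_{α} + z_β = 1.645 + 1.282 = 2.927.
n = 2 × (2.927 / 0.874)² = 2 × 3.349² = 2 × 11.22 = 22.4.
Round up to the next whole participant.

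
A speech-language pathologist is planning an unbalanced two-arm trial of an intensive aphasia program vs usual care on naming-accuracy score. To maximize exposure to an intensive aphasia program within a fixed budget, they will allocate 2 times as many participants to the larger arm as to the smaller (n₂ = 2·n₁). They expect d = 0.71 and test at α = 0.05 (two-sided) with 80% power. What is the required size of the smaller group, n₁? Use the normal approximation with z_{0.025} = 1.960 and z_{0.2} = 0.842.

With allocation ratio k = n₂/n₁ = 2, Var(x̄₁−x̄₂) = σ²(1/n₁ + 1/(k·n₁)) = σ²·(k+1)/(k·n₁).
So n₁ = (1 + 1/k)·((z_{α/2} + z_β)/d)² = 1.500 × (2.802/0.71)².
n₁ = 1.500 × 15.57 = 23.4.
Round up: n₁ = 24, giving n₂ = 2 × 24 = 48.

n₁ = 24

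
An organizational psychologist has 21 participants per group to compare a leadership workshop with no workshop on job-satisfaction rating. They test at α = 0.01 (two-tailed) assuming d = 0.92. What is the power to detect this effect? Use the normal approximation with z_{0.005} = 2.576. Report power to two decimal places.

power ≈ 0.66

For two equal groups, power = Φ(d·√(n/2) − z_{α/2}).
d·√(n/2) = 0.92 × √(21/2) = 0.92 × 3.240 = 2.981.
z_β = 2.981 − 2.576 = 0.405.
Power = Φ(0.405) = 0.657.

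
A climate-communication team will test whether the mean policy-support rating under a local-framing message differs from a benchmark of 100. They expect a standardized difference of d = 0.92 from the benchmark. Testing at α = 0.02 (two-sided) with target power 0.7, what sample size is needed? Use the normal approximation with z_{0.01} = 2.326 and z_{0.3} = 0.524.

For a one-sample test: n = ((z_{α/2} + z_β) / d)².
z_{α/2} + z_β = 2.326 + 0.524 = 2.850.
n = (2.850 / 0.92)² = 3.098² = 9.60.
Round up.

n = 10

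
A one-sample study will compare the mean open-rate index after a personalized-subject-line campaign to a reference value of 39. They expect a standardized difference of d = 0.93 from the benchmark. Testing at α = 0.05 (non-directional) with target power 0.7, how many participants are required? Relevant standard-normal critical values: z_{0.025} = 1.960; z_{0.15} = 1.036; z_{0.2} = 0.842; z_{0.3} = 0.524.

For a one-sample test: n = ((z_{α/2} + z_β) / d)².
z_{α/2} + z_β = 1.960 + 0.524 = 2.484.
n = (2.484 / 0.93)² = 2.671² = 7.13.
Round up.

n = 8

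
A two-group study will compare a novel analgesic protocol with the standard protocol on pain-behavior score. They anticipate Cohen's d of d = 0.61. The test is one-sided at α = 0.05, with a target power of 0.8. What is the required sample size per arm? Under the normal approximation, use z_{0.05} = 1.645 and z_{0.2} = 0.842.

n = 34 per group

For two independent groups with equal n: n = 2·((z_{α} + z_β) / d)².
z_{α} + z_β = 1.645 + 0.842 = 2.487.
n = 2 × (2.487 / 0.61)² = 2 × 4.077² = 2 × 16.62 = 33.2.
Round up to the next whole participant.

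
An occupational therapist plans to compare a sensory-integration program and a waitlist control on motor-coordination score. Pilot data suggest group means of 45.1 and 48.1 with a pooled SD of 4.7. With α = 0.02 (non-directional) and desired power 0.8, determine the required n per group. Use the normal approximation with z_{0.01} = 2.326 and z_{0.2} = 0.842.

n = 50 per group

Cohen's d = |M₁ − M₂| / SD_pooled = |45.1 − 48.1| / 4.7 = 3.0 / 4.7 = 0.638.
For two independent groups with equal n: n = 2·((z_{α/2} + z_β) / d)².
z_{α/2} + z_β = 2.326 + 0.842 = 3.168.
n = 2 × (3.168 / 0.638)² = 2 × 4.966² = 2 × 24.66 = 49.3.
Round up to the next whole participant.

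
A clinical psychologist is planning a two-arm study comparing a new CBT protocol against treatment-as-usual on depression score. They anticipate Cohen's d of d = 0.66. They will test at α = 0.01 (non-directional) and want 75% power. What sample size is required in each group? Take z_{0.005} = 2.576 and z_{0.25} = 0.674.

n = 49 per group

For two independent groups with equal n: n = 2·((z_{α/2} + z_β) / d)².
z_{α/2} + z_β = 2.576 + 0.674 = 3.250.
n = 2 × (3.250 / 0.66)² = 2 × 4.924² = 2 × 24.25 = 48.5.
Round up to the next whole participant.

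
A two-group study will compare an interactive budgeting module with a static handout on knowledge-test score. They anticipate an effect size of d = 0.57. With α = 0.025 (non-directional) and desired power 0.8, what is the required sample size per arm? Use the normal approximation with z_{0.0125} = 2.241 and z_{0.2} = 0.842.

For two independent groups with equal n: n = 2·((z_{α/2} + z_β) / d)².
z_{α/2} + z_β = 2.241 + 0.842 = 3.083.
n = 2 × (3.083 / 0.57)² = 2 × 5.409² = 2 × 29.25 = 58.5.
Round up to the next whole participant.

n = 59 per group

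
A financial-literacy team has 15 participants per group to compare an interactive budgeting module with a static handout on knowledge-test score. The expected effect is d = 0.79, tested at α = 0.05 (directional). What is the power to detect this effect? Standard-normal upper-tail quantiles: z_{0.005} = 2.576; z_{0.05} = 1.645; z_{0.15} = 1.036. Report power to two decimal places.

power ≈ 0.70

For two equal groups, power = Φ(d·√(n/2) − z_{α}).
d·√(n/2) = 0.79 × √(15/2) = 0.79 × 2.739 = 2.164.
z_β = 2.164 − 1.645 = 0.519.
Power = Φ(0.519) = 0.698.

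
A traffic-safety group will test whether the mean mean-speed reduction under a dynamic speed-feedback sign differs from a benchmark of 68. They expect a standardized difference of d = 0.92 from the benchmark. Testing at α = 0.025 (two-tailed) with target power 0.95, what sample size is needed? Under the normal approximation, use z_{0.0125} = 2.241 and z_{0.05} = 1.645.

n = 18

For a one-sample test: n = ((z_{α/2} + z_β) / d)².
z_{α/2} + z_β = 2.241 + 1.645 = 3.886.
n = (3.886 / 0.92)² = 4.224² = 17.84.
Round up.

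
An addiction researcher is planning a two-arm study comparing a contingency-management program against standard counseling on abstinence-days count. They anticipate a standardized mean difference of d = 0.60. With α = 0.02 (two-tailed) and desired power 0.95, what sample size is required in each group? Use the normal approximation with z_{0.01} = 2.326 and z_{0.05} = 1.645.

For two independent groups with equal n: n = 2·((z_{α/2} + z_β) / d)².
z_{α/2} + z_β = 2.326 + 1.645 = 3.971.
n = 2 × (3.971 / 0.60)² = 2 × 6.618² = 2 × 43.80 = 87.6.
Round up to the next whole participant.

n = 88 per group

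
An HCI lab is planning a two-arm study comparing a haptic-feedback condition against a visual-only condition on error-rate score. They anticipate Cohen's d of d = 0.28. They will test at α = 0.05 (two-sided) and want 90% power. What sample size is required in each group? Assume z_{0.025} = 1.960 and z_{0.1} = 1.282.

n = 269 per group

For two independent groups with equal n: n = 2·((z_{α/2} + z_β) / d)².
z_{α/2} + z_β = 1.960 + 1.282 = 3.242.
n = 2 × (3.242 / 0.28)² = 2 × 11.579² = 2 × 134.06 = 268.1.
Round up to the next whole participant.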